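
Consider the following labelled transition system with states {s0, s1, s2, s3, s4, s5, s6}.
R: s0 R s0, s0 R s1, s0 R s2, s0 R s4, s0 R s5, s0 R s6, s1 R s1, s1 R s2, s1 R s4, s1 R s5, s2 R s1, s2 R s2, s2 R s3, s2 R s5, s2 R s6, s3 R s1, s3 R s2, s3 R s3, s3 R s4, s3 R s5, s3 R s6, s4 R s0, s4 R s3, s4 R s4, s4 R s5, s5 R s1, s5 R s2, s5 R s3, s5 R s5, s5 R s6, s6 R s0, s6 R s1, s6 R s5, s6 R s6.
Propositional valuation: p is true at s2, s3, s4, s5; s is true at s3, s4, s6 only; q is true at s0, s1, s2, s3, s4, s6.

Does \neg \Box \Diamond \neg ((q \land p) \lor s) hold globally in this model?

Let φ = \neg \Box \Diamond \neg ((q \land p) \lor s). Evaluate φ at each world:
  s0 (successors {s0, s1, s2, s4, s5, s6}): φ is false.
  s1 (successors {s1, s2, s4, s5}): φ is false.
  s2 (successors {s1, s2, s3, s5, s6}): φ is false.
  s3 (successors {s1, s2, s3, s4, s5, s6}): φ is false.
  s4 (successors {s0, s3, s4, s5}): φ is false.
  s5 (successors {s1, s2, s3, s5, s6}): φ is false.
  s6 (successors {s0, s1, s5, s6}): φ is false.
Detail at s0 (counterexample):
  At s0: \Box \Diamond \neg ((q \land p) \lor s) is true, so \neg \Box \Diamond \neg ((q \land p) \lor s) is false.
    At s0: \Box \Diamond \neg ((q \land p) \lor s) requires \Diamond \neg ((q \land p) \lor s) at every successor {s0, s1, s2, s4, s5, s6}.
      At s0: \Diamond \neg ((q \land p) \lor s) is true.
      At s1: \Diamond \neg ((q \land p) \lor s) is true.
      At s2: \Diamond \neg ((q \land p) \lor s) is true.
      At s4: \Diamond \neg ((q \land p) \lor s) is true.
      At s5: \Diamond \neg ((q \land p) \lor s) is true.
      At s6: \Diamond \neg ((q \land p) \lor s) is true.
    So \Box \Diamond \neg ((q \land p) \lor s) is true at s0.

No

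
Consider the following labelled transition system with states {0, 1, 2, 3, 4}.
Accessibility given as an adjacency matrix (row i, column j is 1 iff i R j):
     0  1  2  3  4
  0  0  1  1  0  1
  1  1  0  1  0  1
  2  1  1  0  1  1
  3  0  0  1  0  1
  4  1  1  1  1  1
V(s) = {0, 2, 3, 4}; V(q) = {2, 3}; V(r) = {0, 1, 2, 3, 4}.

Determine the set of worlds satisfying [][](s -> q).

none

Let φ = [][](s -> q). Evaluate φ at each world:
  0 (successors {1, 2, 4}): φ is false.
  1 (successors {0, 2, 4}): φ is false.
  2 (successors {0, 1, 3, 4}): φ is false.
  3 (successors {2, 4}): φ is false.
  4 (successors {0, 1, 2, 3, 4}): φ is false.
For instance, at 2:
  At 2: [][](s -> q) requires [](s -> q) at every successor {0, 1, 3, 4}.
    [](s -> q) fails at 0, so [][](s -> q) is false at 2.
      At 0: [](s -> q) requires s -> q at every successor {1, 2, 4}.
        s -> q fails at 4, so [](s -> q) is false at 0.
Satisfying worlds: none.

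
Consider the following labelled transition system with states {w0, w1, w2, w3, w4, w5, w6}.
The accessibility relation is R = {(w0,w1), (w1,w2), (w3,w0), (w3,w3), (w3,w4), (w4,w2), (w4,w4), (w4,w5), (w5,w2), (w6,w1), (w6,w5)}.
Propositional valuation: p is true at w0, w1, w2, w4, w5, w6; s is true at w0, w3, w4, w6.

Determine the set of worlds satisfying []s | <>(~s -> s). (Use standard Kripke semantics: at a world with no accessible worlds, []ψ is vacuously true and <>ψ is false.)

Let φ = []s | <>(~s -> s). Evaluate φ at each world:
  w0 (successors {w1}): φ is false.
  w1 (successors {w2}): φ is false.
  w2 (successors ∅): φ is true.
  w3 (successors {w0, w3, w4}): φ is true.
  w4 (successors {w2, w4, w5}): φ is true.
  w5 (successors {w2}): φ is false.
  w6 (successors {w1, w5}): φ is false.
For instance, at w0:
  At w0: []s is false, <>(~s -> s) is false, so []s | <>(~s -> s) is false.
    At w0: []s requires s at every successor {w1}.
      s fails at w1, so []s is false at w0.
    At w0: <>(~s -> s) requires ~s -> s at some successor in {w1}.
      At w1: ~s -> s is false.
    So <>(~s -> s) is false at w0.
Satisfying worlds: {w2, w3, w4}

w2, w3, w4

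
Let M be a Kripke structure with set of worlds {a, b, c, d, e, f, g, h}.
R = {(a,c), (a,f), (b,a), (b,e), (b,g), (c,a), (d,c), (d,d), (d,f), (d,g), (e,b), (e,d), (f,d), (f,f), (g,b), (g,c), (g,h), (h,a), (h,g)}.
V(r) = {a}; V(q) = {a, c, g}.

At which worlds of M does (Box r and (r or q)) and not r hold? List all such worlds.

c

Recall that Box ψ holds at a world iff ψ holds at every accessible world, and Dia ψ holds iff ψ holds at some accessible world.
Let φ = (Box r and (r or q)) and not r. Evaluate φ at each world:
  a (successors {c, f}): φ is false.
  b (successors {a, e, g}): φ is false.
  c (successors {a}): φ is true.
  d (successors {c, d, f, g}): φ is false.
  e (successors {b, d}): φ is false.
  f (successors {d, f}): φ is false.
  g (successors {b, c, h}): φ is false.
  h (successors {a, g}): φ is false.
For instance, at b:
  At b: Box r and (r or q) is false, not r is true, so (Box r and (r or q)) and not r is false.
    At b: Box r is false, r or q is false, so Box r and (r or q) is false.
      At b: Box r requires r at every successor {a, e, g}.
        r fails at e, so Box r is false at b.
Satisfying worlds: {c}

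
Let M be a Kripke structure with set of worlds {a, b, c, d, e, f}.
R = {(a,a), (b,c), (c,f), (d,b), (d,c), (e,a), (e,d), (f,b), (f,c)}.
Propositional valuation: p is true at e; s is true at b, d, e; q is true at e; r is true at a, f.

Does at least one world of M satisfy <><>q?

No

Let φ = <><>q. Evaluate φ at each world:
  a (successors {a}): φ is false.
  b (successors {c}): φ is false.
  c (successors {f}): φ is false.
  d (successors {b, c}): φ is false.
  e (successors {a, d}): φ is false.
  f (successors {b, c}): φ is false.
For instance, at c:
  At c: <><>q requires <>q at some successor in {f}.
    At f: <>q is false.
  So <><>q is false at c.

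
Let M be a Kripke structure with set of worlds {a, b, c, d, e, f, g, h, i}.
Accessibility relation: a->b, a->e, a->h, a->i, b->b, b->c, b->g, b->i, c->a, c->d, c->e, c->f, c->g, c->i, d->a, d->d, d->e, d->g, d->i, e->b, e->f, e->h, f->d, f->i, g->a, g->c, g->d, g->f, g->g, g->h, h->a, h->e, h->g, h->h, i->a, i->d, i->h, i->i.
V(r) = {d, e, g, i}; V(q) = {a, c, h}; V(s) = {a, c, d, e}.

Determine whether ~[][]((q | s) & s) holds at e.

At e: [][]((q | s) & s) is false, so ~[][]((q | s) & s) is true.
  At e: [][]((q | s) & s) requires []((q | s) & s) at every successor {b, f, h}.
    []((q | s) & s) fails at b, so [][]((q | s) & s) is false at e.
      At b: []((q | s) & s) requires (q | s) & s at every successor {b, c, g, i}.
        (q | s) & s fails at b, so []((q | s) & s) is false at b.

Yes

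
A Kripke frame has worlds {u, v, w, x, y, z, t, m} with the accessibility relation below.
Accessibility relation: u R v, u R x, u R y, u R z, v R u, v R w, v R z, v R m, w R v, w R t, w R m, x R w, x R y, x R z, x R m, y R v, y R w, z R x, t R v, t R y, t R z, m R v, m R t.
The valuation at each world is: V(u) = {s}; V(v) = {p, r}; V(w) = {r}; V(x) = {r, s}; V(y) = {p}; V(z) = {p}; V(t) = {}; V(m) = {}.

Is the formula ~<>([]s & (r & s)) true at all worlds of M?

Yes

Let φ = ~<>([]s & (r & s)). Evaluate φ at each world:
  u (successors {v, x, y, z}): φ is true.
  v (successors {u, w, z, m}): φ is true.
  w (successors {v, t, m}): φ is true.
  x (successors {w, y, z, m}): φ is true.
  y (successors {v, w}): φ is true.
  z (successors {x}): φ is true.
  t (successors {v, y, z}): φ is true.
  m (successors {v, t}): φ is true.
For instance, at x:
  At x: <>([]s & (r & s)) is false, so ~<>([]s & (r & s)) is true.
    At x: <>([]s & (r & s)) requires []s & (r & s) at some successor in {w, y, z, m}.
      At w: []s & (r & s) is false.
      At y: []s & (r & s) is false.
      At z: []s & (r & s) is false.
      At m: []s & (r & s) is false.
    So <>([]s & (r & s)) is false at x.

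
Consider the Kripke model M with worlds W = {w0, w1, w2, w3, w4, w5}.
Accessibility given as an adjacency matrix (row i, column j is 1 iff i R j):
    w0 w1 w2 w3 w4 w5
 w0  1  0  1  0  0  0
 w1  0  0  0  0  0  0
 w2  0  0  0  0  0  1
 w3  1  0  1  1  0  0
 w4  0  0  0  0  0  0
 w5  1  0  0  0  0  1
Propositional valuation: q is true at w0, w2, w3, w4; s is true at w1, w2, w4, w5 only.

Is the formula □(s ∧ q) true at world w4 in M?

Yes

At w4: no accessible worlds, so □(s ∧ q) holds vacuously.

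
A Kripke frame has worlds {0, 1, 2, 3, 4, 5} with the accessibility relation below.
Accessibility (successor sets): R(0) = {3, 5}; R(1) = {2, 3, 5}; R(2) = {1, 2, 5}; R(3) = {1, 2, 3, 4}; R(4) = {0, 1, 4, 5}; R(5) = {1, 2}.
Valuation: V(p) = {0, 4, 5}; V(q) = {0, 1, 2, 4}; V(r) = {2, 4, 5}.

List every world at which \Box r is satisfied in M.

none

Let φ = \Box r. Evaluate φ at each world:
  0 (successors {3, 5}): φ is false.
  1 (successors {2, 3, 5}): φ is false.
  2 (successors {1, 2, 5}): φ is false.
  3 (successors {1, 2, 3, 4}): φ is false.
  4 (successors {0, 1, 4, 5}): φ is false.
  5 (successors {1, 2}): φ is false.
For instance, at 3:
  At 3: \Box r requires r at every successor {1, 2, 3, 4}.
    r fails at 1, so \Box r is false at 3.
Satisfying worlds: none.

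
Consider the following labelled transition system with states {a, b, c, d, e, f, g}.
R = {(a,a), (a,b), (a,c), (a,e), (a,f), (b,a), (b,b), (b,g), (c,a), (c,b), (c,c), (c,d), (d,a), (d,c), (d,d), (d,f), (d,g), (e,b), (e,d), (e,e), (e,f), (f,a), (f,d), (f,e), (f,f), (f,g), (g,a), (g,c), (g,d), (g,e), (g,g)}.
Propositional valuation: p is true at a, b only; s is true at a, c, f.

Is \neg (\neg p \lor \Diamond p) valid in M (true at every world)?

Let φ = \neg (\neg p \lor \Diamond p). Evaluate φ at each world:
  a (successors {a, b, c, e, f}): φ is false.
  b (successors {a, b, g}): φ is false.
  c (successors {a, b, c, d}): φ is false.
  d (successors {a, c, d, f, g}): φ is false.
  e (successors {b, d, e, f}): φ is false.
  f (successors {a, d, e, f, g}): φ is false.
  g (successors {a, c, d, e, g}): φ is false.
Detail at a (counterexample):
  At a: \neg p \lor \Diamond p is true, so \neg (\neg p \lor \Diamond p) is false.
    At a: \neg p is false, \Diamond p is true, so \neg p \lor \Diamond p is true.
      At a: \Diamond p requires p at some successor in {a, b, c, e, f}.
        p holds at a, so \Diamond p is true at a.

No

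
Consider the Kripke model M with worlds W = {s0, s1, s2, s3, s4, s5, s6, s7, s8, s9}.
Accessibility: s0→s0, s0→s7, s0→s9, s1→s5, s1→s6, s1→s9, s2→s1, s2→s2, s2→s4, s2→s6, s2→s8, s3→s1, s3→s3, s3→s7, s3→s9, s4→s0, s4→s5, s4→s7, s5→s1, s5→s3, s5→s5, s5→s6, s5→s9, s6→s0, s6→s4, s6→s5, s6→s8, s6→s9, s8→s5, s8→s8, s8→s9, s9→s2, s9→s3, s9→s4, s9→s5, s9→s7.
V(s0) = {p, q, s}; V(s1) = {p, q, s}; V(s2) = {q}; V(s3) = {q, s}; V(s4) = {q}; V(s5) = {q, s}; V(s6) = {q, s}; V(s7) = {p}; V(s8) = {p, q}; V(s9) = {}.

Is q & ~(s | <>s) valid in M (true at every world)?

Let φ = q & ~(s | <>s). Evaluate φ at each world:
  s0 (successors {s0, s7, s9}): φ is false.
  s1 (successors {s5, s6, s9}): φ is false.
  s2 (successors {s1, s2, s4, s6, s8}): φ is false.
  s3 (successors {s1, s3, s7, s9}): φ is false.
  s4 (successors {s0, s5, s7}): φ is false.
  s5 (successors {s1, s3, s5, s6, s9}): φ is false.
  s6 (successors {s0, s4, s5, s8, s9}): φ is false.
  s7 (successors ∅): φ is false.
  s8 (successors {s5, s8, s9}): φ is false.
  s9 (successors {s2, s3, s4, s5, s7}): φ is false.
Detail at s0 (counterexample):
  At s0: q is true, ~(s | <>s) is false, so q & ~(s | <>s) is false.
    At s0: s | <>s is true, so ~(s | <>s) is false.
      At s0: s is true, <>s is true, so s | <>s is true.

No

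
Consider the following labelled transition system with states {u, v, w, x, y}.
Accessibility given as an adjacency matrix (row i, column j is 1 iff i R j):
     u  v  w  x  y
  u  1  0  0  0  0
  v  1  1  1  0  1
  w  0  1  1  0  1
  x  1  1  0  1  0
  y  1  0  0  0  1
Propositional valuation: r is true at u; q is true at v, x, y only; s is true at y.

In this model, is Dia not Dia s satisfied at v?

At v: Dia not Dia s requires not Dia s at some successor in {u, v, w, y}.
  not Dia s holds at u, so Dia not Dia s is true at v.
    At u: Dia s is false, so not Dia s is true.
      At u: Dia s requires s at some successor in {u}.
        At u: s is false.
      So Dia s is false at u.

Yes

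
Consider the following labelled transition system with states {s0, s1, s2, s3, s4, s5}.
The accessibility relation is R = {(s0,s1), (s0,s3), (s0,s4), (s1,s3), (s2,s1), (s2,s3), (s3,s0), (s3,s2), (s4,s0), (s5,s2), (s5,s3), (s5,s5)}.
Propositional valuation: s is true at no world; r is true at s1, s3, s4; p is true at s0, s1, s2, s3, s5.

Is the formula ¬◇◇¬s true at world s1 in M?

At s1: ◇◇¬s is true, so ¬◇◇¬s is false.
  At s1: ◇◇¬s requires ◇¬s at some successor in {s3}.
    ◇¬s holds at s3, so ◇◇¬s is true at s1.
      At s3: ◇¬s requires ¬s at some successor in {s0, s2}.
        ¬s holds at s0, so ◇¬s is true at s3.

No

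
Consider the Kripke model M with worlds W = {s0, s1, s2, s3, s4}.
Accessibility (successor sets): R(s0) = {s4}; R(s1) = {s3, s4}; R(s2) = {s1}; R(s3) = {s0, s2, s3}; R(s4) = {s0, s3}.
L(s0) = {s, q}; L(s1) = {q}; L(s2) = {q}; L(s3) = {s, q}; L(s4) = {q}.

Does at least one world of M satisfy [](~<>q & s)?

Let φ = [](~<>q & s). Evaluate φ at each world:
  s0 (successors {s4}): φ is false.
  s1 (successors {s3, s4}): φ is false.
  s2 (successors {s1}): φ is false.
  s3 (successors {s0, s2, s3}): φ is false.
  s4 (successors {s0, s3}): φ is false.
For instance, at s2:
  At s2: [](~<>q & s) requires ~<>q & s at every successor {s1}.
    ~<>q & s fails at s1, so [](~<>q & s) is false at s2.
      At s1: ~<>q is false, s is false, so ~<>q & s is false.

No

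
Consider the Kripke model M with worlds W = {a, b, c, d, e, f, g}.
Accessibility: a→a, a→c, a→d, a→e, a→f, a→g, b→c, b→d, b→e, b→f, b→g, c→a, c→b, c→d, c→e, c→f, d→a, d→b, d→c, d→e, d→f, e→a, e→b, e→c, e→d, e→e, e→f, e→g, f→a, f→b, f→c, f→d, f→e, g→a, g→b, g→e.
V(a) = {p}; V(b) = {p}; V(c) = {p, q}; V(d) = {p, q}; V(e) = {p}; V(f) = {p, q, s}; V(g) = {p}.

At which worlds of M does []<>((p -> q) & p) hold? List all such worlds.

c, d, f, g

Let φ = []<>((p -> q) & p). Evaluate φ at each world:
  a (successors {a, c, d, e, f, g}): φ is false.
  b (successors {c, d, e, f, g}): φ is false.
  c (successors {a, b, d, e, f}): φ is true.
  d (successors {a, b, c, e, f}): φ is true.
  e (successors {a, b, c, d, e, f, g}): φ is false.
  f (successors {a, b, c, d, e}): φ is true.
  g (successors {a, b, e}): φ is true.
For instance, at b:
  At b: []<>((p -> q) & p) requires <>((p -> q) & p) at every successor {c, d, e, f, g}.
    <>((p -> q) & p) fails at g, so []<>((p -> q) & p) is false at b.
      At g: <>((p -> q) & p) requires (p -> q) & p at some successor in {a, b, e}.
        At a: (p -> q) & p is false.
        At b: (p -> q) & p is false.
        At e: (p -> q) & p is false.
      So <>((p -> q) & p) is false at g.
Satisfying worlds: {c, d, f, g}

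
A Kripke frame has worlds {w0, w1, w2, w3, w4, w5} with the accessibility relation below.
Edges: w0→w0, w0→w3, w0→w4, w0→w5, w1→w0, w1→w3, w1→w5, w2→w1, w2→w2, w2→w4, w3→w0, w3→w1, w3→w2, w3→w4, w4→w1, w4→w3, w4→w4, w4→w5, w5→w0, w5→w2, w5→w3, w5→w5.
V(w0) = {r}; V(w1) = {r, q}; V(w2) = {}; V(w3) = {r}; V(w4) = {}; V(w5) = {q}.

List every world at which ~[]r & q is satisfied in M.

Recall that []ψ holds at a world iff ψ holds at every accessible world, and <>ψ holds iff ψ holds at some accessible world.
Let φ = ~[]r & q. Evaluate φ at each world:
  w0 (successors {w0, w3, w4, w5}): φ is false.
  w1 (successors {w0, w3, w5}): φ is true.
  w2 (successors {w1, w2, w4}): φ is false.
  w3 (successors {w0, w1, w2, w4}): φ is false.
  w4 (successors {w1, w3, w4, w5}): φ is false.
  w5 (successors {w0, w2, w3, w5}): φ is true.
For instance, at w3:
  At w3: ~[]r is true, q is false, so ~[]r & q is false.
    At w3: []r is false, so ~[]r is true.
      At w3: []r requires r at every successor {w0, w1, w2, w4}.
        r fails at w2, so []r is false at w3.
Satisfying worlds: {w1, w5}

w1, w5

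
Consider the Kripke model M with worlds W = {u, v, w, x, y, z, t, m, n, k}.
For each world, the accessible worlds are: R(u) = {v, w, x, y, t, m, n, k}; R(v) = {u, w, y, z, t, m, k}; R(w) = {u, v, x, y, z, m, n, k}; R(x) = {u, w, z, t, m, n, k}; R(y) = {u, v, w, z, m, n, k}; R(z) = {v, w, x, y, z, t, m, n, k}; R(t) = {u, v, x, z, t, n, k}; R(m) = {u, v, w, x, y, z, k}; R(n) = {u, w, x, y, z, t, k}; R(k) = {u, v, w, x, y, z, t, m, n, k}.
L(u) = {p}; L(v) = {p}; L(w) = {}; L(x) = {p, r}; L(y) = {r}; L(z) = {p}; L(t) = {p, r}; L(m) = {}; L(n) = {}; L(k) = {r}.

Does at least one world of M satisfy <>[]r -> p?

Yes

Let φ = <>[]r -> p. Evaluate φ at each world:
  u (successors {v, w, x, y, t, m, n, k}): φ is true.
  v (successors {u, w, y, z, t, m, k}): φ is true.
  w (successors {u, v, x, y, z, m, n, k}): φ is true.
  x (successors {u, w, z, t, m, n, k}): φ is true.
  y (successors {u, v, w, z, m, n, k}): φ is true.
  z (successors {v, w, x, y, z, t, m, n, k}): φ is true.
  t (successors {u, v, x, z, t, n, k}): φ is true.
  m (successors {u, v, w, x, y, z, k}): φ is true.
  n (successors {u, w, x, y, z, t, k}): φ is true.
  k (successors {u, v, w, x, y, z, t, m, n, k}): φ is true.
Detail at u (witness):
  At u: <>[]r is false, p is true, so <>[]r -> p is true.
    At u: <>[]r requires []r at some successor in {v, w, x, y, t, m, n, k}.
      At v: []r is false.
      At w: []r is false.
      At x: []r is false.
      At y: []r is false.
      At t: []r is false.
      At m: []r is false.
      At n: []r is false.
      At k: []r is false.
    So <>[]r is false at u.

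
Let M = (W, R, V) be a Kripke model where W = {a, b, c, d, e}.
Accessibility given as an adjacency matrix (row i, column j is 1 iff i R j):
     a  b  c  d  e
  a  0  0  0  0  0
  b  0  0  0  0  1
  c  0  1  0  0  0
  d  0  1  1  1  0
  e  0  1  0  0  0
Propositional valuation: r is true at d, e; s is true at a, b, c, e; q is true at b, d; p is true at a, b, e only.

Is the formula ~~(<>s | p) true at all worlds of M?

Yes

Let φ = ~~(<>s | p). Evaluate φ at each world:
  a (successors ∅): φ is true.
  b (successors {e}): φ is true.
  c (successors {b}): φ is true.
  d (successors {b, c, d}): φ is true.
  e (successors {b}): φ is true.
For instance, at b:
  At b: ~(<>s | p) is false, so ~~(<>s | p) is true.
    At b: <>s | p is true, so ~(<>s | p) is false.
      At b: <>s is true, p is true, so <>s | p is true.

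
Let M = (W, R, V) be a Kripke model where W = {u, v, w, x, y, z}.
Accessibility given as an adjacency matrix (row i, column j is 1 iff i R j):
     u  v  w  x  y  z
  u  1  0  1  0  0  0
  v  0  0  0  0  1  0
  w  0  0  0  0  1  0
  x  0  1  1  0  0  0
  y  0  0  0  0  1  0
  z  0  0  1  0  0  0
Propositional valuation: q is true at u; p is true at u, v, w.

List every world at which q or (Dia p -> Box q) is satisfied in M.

Let φ = q or (Dia p -> Box q). Evaluate φ at each world:
  u (successors {u, w}): φ is true.
  v (successors {y}): φ is true.
  w (successors {y}): φ is true.
  x (successors {v, w}): φ is false.
  y (successors {y}): φ is true.
  z (successors {w}): φ is false.
For instance, at w:
  At w: q is false, Dia p -> Box q is true, so q or (Dia p -> Box q) is true.
    At w: Dia p is false, Box q is false, so Dia p -> Box q is true.
      At w: Dia p requires p at some successor in {y}.
        At y: p is false.
      So Dia p is false at w.
      At w: Box q requires q at every successor {y}.
        q fails at y, so Box q is false at w.
Satisfying worlds: {u, v, w, y}

u, v, w, y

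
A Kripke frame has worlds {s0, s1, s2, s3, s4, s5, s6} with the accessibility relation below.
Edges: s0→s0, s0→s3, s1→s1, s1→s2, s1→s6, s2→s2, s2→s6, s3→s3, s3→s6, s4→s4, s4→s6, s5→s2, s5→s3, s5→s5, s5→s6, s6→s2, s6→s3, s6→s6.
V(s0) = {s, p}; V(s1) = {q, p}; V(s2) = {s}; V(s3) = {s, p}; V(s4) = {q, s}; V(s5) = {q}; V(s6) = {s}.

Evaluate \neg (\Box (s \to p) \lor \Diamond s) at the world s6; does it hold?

No

At s6: \Box (s \to p) \lor \Diamond s is true, so \neg (\Box (s \to p) \lor \Diamond s) is false.
  At s6: \Box (s \to p) is false, \Diamond s is true, so \Box (s \to p) \lor \Diamond s is true.
    At s6: \Box (s \to p) requires s \to p at every successor {s2, s3, s6}.
      s \to p fails at s2, so \Box (s \to p) is false at s6.
    At s6: \Diamond s requires s at some successor in {s2, s3, s6}.
      s holds at s2, so \Diamond s is true at s6.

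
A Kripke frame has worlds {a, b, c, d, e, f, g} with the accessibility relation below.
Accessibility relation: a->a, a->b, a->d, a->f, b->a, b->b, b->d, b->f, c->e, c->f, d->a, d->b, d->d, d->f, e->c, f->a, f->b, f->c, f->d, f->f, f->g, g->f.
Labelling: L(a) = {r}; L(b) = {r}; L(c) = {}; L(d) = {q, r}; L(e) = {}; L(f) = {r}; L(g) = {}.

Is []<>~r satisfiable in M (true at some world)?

Yes

Let φ = []<>~r. Evaluate φ at each world:
  a (successors {a, b, d, f}): φ is false.
  b (successors {a, b, d, f}): φ is false.
  c (successors {e, f}): φ is true.
  d (successors {a, b, d, f}): φ is false.
  e (successors {c}): φ is true.
  f (successors {a, b, c, d, f, g}): φ is false.
  g (successors {f}): φ is true.
Detail at c (witness):
  At c: []<>~r requires <>~r at every successor {e, f}.
      At e: <>~r requires ~r at some successor in {c}.
        ~r holds at c, so <>~r is true at e.
      At f: <>~r requires ~r at some successor in {a, b, c, d, f, g}.
        ~r holds at c, so <>~r is true at f.
  So []<>~r is true at c.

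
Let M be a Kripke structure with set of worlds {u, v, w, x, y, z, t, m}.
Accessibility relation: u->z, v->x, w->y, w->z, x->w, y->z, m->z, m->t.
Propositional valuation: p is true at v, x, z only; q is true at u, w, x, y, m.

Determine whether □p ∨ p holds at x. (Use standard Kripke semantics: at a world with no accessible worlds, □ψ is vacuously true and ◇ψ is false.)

Recall that □ψ holds at a world iff ψ holds at every accessible world, and ◇ψ holds iff ψ holds at some accessible world.
At x: □p is false, p is true, so □p ∨ p is true.
  At x: □p requires p at every successor {w}.
    p fails at w, so □p is false at x.

Yes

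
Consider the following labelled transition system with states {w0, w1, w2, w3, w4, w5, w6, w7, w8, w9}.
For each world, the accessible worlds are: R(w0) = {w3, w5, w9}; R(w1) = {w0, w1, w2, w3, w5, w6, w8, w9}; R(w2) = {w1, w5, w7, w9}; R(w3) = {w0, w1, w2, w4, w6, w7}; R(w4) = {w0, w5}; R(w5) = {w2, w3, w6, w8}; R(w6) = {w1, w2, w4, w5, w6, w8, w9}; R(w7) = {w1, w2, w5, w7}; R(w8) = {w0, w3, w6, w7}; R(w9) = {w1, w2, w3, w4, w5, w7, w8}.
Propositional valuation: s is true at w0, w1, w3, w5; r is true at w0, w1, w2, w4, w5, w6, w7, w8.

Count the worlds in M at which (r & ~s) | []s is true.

5

Let φ = (r & ~s) | []s. Evaluate φ at each world:
  w0 (successors {w3, w5, w9}): φ is false.
  w1 (successors {w0, w1, w2, w3, w5, w6, w8, w9}): φ is false.
  w2 (successors {w1, w5, w7, w9}): φ is true.
  w3 (successors {w0, w1, w2, w4, w6, w7}): φ is false.
  w4 (successors {w0, w5}): φ is true.
  w5 (successors {w2, w3, w6, w8}): φ is false.
  w6 (successors {w1, w2, w4, w5, w6, w8, w9}): φ is true.
  w7 (successors {w1, w2, w5, w7}): φ is true.
  w8 (successors {w0, w3, w6, w7}): φ is true.
  w9 (successors {w1, w2, w3, w4, w5, w7, w8}): φ is false.
For instance, at w3:
  At w3: r & ~s is false, []s is false, so (r & ~s) | []s is false.
    At w3: []s requires s at every successor {w0, w1, w2, w4, w6, w7}.
      s fails at w2, so []s is false at w3.
Satisfying worlds: {w2, w4, w6, w7, w8}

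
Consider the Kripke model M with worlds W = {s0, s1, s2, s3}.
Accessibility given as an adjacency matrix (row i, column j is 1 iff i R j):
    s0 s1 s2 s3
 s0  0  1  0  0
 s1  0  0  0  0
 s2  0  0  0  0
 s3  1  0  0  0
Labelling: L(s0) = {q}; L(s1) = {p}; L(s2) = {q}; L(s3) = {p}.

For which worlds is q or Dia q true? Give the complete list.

s0, s2, s3

Recall that Dia ψ holds at a world iff ψ holds at some accessible world.
Let φ = q or Dia q. Evaluate φ at each world:
  s0 (successors {s1}): φ is true.
  s1 (successors ∅): φ is false.
  s2 (successors ∅): φ is true.
  s3 (successors {s0}): φ is true.
For instance, at s3:
  At s3: q is false, Dia q is true, so q or Dia q is true.
    At s3: Dia q requires q at some successor in {s0}.
      q holds at s0, so Dia q is true at s3.
Satisfying worlds: {s0, s2, s3}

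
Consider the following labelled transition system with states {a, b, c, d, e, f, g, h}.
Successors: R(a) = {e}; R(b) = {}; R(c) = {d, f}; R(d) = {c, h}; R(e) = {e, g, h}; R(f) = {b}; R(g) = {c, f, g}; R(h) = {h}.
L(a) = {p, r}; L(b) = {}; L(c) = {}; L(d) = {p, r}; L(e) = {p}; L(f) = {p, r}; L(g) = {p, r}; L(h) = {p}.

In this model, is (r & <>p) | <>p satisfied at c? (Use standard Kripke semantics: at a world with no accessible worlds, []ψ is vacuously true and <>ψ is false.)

At c: r & <>p is false, <>p is true, so (r & <>p) | <>p is true.
  At c: r is false, <>p is true, so r & <>p is false.
    At c: <>p requires p at some successor in {d, f}.
      p holds at d, so <>p is true at c.
  At c: <>p requires p at some successor in {d, f}.
    p holds at d, so <>p is true at c.

Yes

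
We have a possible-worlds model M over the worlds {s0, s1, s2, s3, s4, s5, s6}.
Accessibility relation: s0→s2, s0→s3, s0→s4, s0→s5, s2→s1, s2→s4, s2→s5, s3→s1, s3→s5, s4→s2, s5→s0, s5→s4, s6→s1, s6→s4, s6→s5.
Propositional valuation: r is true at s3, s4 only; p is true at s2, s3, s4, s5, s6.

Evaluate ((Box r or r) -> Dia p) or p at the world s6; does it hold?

At s6: (Box r or r) -> Dia p is true, p is true, so ((Box r or r) -> Dia p) or p is true.
  At s6: Box r or r is false, Dia p is true, so (Box r or r) -> Dia p is true.
    At s6: Box r is false, r is false, so Box r or r is false.
      At s6: Box r requires r at every successor {s1, s4, s5}.
        r fails at s1, so Box r is false at s6.
    At s6: Dia p requires p at some successor in {s1, s4, s5}.
      p holds at s4, so Dia p is true at s6.

Yes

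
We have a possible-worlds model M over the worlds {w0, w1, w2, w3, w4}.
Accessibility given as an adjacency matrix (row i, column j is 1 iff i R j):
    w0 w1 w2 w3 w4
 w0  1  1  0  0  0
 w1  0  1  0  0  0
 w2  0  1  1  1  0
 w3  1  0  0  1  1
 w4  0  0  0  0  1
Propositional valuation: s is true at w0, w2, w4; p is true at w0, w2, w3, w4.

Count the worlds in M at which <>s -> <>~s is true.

Let φ = <>s -> <>~s. Evaluate φ at each world:
  w0 (successors {w0, w1}): φ is true.
  w1 (successors {w1}): φ is true.
  w2 (successors {w1, w2, w3}): φ is true.
  w3 (successors {w0, w3, w4}): φ is true.
  w4 (successors {w4}): φ is false.
For instance, at w0:
  At w0: <>s is true, <>~s is true, so <>s -> <>~s is true.
    At w0: <>s requires s at some successor in {w0, w1}.
      s holds at w0, so <>s is true at w0.
    At w0: <>~s requires ~s at some successor in {w0, w1}.
      ~s holds at w1, so <>~s is true at w0.
Satisfying worlds: {w0, w1, w2, w3}

4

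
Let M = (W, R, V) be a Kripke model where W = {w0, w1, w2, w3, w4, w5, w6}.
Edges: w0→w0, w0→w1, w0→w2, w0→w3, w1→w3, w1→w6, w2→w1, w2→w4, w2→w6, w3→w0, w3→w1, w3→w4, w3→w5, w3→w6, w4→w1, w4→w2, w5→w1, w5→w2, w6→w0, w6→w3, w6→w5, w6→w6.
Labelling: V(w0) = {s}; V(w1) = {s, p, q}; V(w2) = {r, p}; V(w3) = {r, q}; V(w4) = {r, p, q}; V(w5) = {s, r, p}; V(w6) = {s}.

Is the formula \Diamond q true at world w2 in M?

At w2: \Diamond q requires q at some successor in {w1, w4, w6}.
  q holds at w1, so \Diamond q is true at w2.

Yes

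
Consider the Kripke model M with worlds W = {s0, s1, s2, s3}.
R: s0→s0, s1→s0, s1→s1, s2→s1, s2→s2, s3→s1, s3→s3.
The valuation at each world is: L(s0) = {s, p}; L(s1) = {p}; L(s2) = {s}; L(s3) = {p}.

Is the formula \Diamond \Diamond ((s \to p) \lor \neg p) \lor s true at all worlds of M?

Recall that \Diamond ψ holds at a world iff ψ holds at some accessible world.
Let φ = \Diamond \Diamond ((s \to p) \lor \neg p) \lor s. Evaluate φ at each world:
  s0 (successors {s0}): φ is true.
  s1 (successors {s0, s1}): φ is true.
  s2 (successors {s1, s2}): φ is true.
  s3 (successors {s1, s3}): φ is true.
For instance, at s1:
  At s1: \Diamond \Diamond ((s \to p) \lor \neg p) is true, s is false, so \Diamond \Diamond ((s \to p) \lor \neg p) \lor s is true.
    At s1: \Diamond \Diamond ((s \to p) \lor \neg p) requires \Diamond ((s \to p) \lor \neg p) at some successor in {s0, s1}.
      \Diamond ((s \to p) \lor \neg p) holds at s0, so \Diamond \Diamond ((s \to p) \lor \neg p) is true at s1.

Yes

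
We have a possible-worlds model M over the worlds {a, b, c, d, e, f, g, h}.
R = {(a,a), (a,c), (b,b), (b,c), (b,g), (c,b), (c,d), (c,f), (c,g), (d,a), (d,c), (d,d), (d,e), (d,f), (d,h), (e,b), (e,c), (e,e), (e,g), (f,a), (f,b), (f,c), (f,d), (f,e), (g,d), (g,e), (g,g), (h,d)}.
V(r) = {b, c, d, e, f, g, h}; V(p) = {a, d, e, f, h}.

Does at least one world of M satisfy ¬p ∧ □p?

No

Recall that □ψ holds at a world iff ψ holds at every accessible world, and ◇ψ holds iff ψ holds at some accessible world.
Let φ = ¬p ∧ □p. Evaluate φ at each world:
  a (successors {a, c}): φ is false.
  b (successors {b, c, g}): φ is false.
  c (successors {b, d, f, g}): φ is false.
  d (successors {a, c, d, e, f, h}): φ is false.
  e (successors {b, c, e, g}): φ is false.
  f (successors {a, b, c, d, e}): φ is false.
  g (successors {d, e, g}): φ is false.
  h (successors {d}): φ is false.
For instance, at a:
  At a: ¬p is false, □p is false, so ¬p ∧ □p is false.
    At a: □p requires p at every successor {a, c}.
      p fails at c, so □p is false at a.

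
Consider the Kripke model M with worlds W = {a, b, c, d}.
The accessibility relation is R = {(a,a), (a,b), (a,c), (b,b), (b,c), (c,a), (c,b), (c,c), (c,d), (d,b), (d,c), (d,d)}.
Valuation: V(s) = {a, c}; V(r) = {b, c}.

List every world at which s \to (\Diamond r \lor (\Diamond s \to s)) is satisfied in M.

a, b, c, d

Let φ = s \to (\Diamond r \lor (\Diamond s \to s)). Evaluate φ at each world:
  a (successors {a, b, c}): φ is true.
  b (successors {b, c}): φ is true.
  c (successors {a, b, c, d}): φ is true.
  d (successors {b, c, d}): φ is true.
For instance, at d:
  At d: s is false, \Diamond r \lor (\Diamond s \to s) is true, so s \to (\Diamond r \lor (\Diamond s \to s)) is true.
    At d: \Diamond r is true, \Diamond s \to s is false, so \Diamond r \lor (\Diamond s \to s) is true.
      At d: \Diamond r requires r at some successor in {b, c, d}.
        r holds at b, so \Diamond r is true at d.
      At d: \Diamond s is true, s is false, so \Diamond s \to s is false.
Satisfying worlds: {a, b, c, d}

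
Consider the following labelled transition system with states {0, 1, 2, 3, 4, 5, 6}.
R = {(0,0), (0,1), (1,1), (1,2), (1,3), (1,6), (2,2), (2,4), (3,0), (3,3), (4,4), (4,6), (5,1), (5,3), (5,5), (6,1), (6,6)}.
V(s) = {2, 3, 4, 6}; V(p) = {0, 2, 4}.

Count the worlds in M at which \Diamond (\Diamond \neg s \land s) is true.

Let φ = \Diamond (\Diamond \neg s \land s). Evaluate φ at each world:
  0 (successors {0, 1}): φ is false.
  1 (successors {1, 2, 3, 6}): φ is true.
  2 (successors {2, 4}): φ is false.
  3 (successors {0, 3}): φ is true.
  4 (successors {4, 6}): φ is true.
  5 (successors {1, 3, 5}): φ is true.
  6 (successors {1, 6}): φ is true.
For instance, at 1:
  At 1: \Diamond (\Diamond \neg s \land s) requires \Diamond \neg s \land s at some successor in {1, 2, 3, 6}.
    \Diamond \neg s \land s holds at 3, so \Diamond (\Diamond \neg s \land s) is true at 1.
      At 3: \Diamond \neg s is true, s is true, so \Diamond \neg s \land s is true.
Satisfying worlds: {1, 3, 4, 5, 6}

5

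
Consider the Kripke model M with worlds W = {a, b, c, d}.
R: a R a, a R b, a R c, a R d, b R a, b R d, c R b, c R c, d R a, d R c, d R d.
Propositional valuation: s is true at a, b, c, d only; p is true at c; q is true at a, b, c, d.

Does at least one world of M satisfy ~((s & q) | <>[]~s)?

Let φ = ~((s & q) | <>[]~s). Evaluate φ at each world:
  a (successors {a, b, c, d}): φ is false.
  b (successors {a, d}): φ is false.
  c (successors {b, c}): φ is false.
  d (successors {a, c, d}): φ is false.
For instance, at d:
  At d: (s & q) | <>[]~s is true, so ~((s & q) | <>[]~s) is false.
    At d: s & q is true, <>[]~s is false, so (s & q) | <>[]~s is true.
      At d: <>[]~s requires []~s at some successor in {a, c, d}.
        At a: []~s is false.
        At c: []~s is false.
        At d: []~s is false.
      So <>[]~s is false at d.

No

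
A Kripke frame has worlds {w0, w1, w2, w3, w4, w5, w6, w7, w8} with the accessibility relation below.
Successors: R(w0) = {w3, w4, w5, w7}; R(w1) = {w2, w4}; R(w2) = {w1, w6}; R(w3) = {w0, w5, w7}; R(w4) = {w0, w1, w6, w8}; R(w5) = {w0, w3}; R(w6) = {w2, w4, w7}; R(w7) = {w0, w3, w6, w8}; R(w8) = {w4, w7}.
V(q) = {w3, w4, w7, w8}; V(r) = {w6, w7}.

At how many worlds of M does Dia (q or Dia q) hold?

Let φ = Dia (q or Dia q). Evaluate φ at each world:
  w0 (successors {w3, w4, w5, w7}): φ is true.
  w1 (successors {w2, w4}): φ is true.
  w2 (successors {w1, w6}): φ is true.
  w3 (successors {w0, w5, w7}): φ is true.
  w4 (successors {w0, w1, w6, w8}): φ is true.
  w5 (successors {w0, w3}): φ is true.
  w6 (successors {w2, w4, w7}): φ is true.
  w7 (successors {w0, w3, w6, w8}): φ is true.
  w8 (successors {w4, w7}): φ is true.
For instance, at w2:
  At w2: Dia (q or Dia q) requires q or Dia q at some successor in {w1, w6}.
    q or Dia q holds at w1, so Dia (q or Dia q) is true at w2.
      At w1: q is false, Dia q is true, so q or Dia q is true.
Satisfying worlds: {w0, w1, w2, w3, w4, w5, w6, w7, w8}

9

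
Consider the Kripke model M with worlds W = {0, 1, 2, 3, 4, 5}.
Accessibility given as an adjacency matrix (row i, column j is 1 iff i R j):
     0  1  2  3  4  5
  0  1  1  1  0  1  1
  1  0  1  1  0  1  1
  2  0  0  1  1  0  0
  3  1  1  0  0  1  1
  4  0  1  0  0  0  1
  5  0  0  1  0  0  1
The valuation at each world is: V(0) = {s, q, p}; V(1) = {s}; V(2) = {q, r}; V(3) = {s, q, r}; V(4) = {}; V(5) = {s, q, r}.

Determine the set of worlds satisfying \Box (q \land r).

2, 5

Let φ = \Box (q \land r). Evaluate φ at each world:
  0 (successors {0, 1, 2, 4, 5}): φ is false.
  1 (successors {1, 2, 4, 5}): φ is false.
  2 (successors {2, 3}): φ is true.
  3 (successors {0, 1, 4, 5}): φ is false.
  4 (successors {1, 5}): φ is false.
  5 (successors {2, 5}): φ is true.
For instance, at 2:
  At 2: \Box (q \land r) requires q \land r at every successor {2, 3}.
    At 2: q \land r is true.
    At 3: q \land r is true.
  So \Box (q \land r) is true at 2.
Satisfying worlds: {2, 5}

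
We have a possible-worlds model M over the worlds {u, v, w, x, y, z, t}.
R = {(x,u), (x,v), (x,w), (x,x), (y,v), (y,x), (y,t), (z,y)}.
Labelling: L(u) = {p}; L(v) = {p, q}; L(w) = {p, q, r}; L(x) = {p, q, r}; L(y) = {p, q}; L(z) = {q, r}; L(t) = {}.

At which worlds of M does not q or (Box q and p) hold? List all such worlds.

u, v, w, t

Let φ = not q or (Box q and p). Evaluate φ at each world:
  u (successors ∅): φ is true.
  v (successors ∅): φ is true.
  w (successors ∅): φ is true.
  x (successors {u, v, w, x}): φ is false.
  y (successors {v, x, t}): φ is false.
  z (successors {y}): φ is false.
  t (successors ∅): φ is true.
For instance, at z:
  At z: not q is false, Box q and p is false, so not q or (Box q and p) is false.
    At z: Box q is true, p is false, so Box q and p is false.
      At z: Box q requires q at every successor {y}.
        At y: q is true.
      So Box q is true at z.
Satisfying worlds: {u, v, w, t}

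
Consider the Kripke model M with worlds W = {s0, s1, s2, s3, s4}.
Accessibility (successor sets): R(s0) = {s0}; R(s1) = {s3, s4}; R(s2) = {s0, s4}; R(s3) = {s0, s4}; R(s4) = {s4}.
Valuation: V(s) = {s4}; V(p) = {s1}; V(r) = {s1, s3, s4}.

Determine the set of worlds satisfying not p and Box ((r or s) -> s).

Let φ = not p and Box ((r or s) -> s). Evaluate φ at each world:
  s0 (successors {s0}): φ is true.
  s1 (successors {s3, s4}): φ is false.
  s2 (successors {s0, s4}): φ is true.
  s3 (successors {s0, s4}): φ is true.
  s4 (successors {s4}): φ is true.
For instance, at s2:
  At s2: not p is true, Box ((r or s) -> s) is true, so not p and Box ((r or s) -> s) is true.
    At s2: Box ((r or s) -> s) requires (r or s) -> s at every successor {s0, s4}.
      At s0: (r or s) -> s is true.
      At s4: (r or s) -> s is true.
    So Box ((r or s) -> s) is true at s2.
Satisfying worlds: {s0, s2, s3, s4}

s0, s2, s3, s4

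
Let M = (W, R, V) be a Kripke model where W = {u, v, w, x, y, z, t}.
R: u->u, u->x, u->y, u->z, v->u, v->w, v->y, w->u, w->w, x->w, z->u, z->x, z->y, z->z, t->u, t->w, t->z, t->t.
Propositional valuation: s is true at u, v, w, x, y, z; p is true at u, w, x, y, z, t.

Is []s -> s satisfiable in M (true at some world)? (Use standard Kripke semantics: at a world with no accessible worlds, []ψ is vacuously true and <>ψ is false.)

Let φ = []s -> s. Evaluate φ at each world:
  u (successors {u, x, y, z}): φ is true.
  v (successors {u, w, y}): φ is true.
  w (successors {u, w}): φ is true.
  x (successors {w}): φ is true.
  y (successors ∅): φ is true.
  z (successors {u, x, y, z}): φ is true.
  t (successors {u, w, z, t}): φ is true.
Detail at u (witness):
  At u: []s is true, s is true, so []s -> s is true.
    At u: []s requires s at every successor {u, x, y, z}.
      At u: s is true.
      At x: s is true.
      At y: s is true.
      At z: s is true.
    So []s is true at u.

Yes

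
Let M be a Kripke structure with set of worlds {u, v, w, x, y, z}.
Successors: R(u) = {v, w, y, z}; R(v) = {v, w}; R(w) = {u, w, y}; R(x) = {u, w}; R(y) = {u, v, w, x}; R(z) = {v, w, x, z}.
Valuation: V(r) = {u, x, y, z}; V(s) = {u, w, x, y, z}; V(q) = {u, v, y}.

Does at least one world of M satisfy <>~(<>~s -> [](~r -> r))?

Let φ = <>~(<>~s -> [](~r -> r)). Evaluate φ at each world:
  u (successors {v, w, y, z}): φ is true.
  v (successors {v, w}): φ is true.
  w (successors {u, w, y}): φ is true.
  x (successors {u, w}): φ is true.
  y (successors {u, v, w, x}): φ is true.
  z (successors {v, w, x, z}): φ is true.
Detail at u (witness):
  At u: <>~(<>~s -> [](~r -> r)) requires ~(<>~s -> [](~r -> r)) at some successor in {v, w, y, z}.
    ~(<>~s -> [](~r -> r)) holds at v, so <>~(<>~s -> [](~r -> r)) is true at u.
      At v: <>~s -> [](~r -> r) is false, so ~(<>~s -> [](~r -> r)) is true.

Yes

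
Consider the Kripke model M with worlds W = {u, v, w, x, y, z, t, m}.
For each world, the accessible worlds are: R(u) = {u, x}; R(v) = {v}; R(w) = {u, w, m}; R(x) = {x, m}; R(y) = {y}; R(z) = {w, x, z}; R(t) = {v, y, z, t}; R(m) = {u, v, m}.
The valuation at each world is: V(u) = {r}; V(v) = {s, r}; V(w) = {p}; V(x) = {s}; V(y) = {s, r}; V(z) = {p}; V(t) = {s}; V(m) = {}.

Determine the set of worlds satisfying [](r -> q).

Recall that []ψ holds at a world iff ψ holds at every accessible world, and <>ψ holds iff ψ holds at some accessible world.
Let φ = [](r -> q). Evaluate φ at each world:
  u (successors {u, x}): φ is false.
  v (successors {v}): φ is false.
  w (successors {u, w, m}): φ is false.
  x (successors {x, m}): φ is true.
  y (successors {y}): φ is false.
  z (successors {w, x, z}): φ is true.
  t (successors {v, y, z, t}): φ is false.
  m (successors {u, v, m}): φ is false.
For instance, at t:
  At t: [](r -> q) requires r -> q at every successor {v, y, z, t}.
    r -> q fails at v, so [](r -> q) is false at t.
Satisfying worlds: {x, z}

x, z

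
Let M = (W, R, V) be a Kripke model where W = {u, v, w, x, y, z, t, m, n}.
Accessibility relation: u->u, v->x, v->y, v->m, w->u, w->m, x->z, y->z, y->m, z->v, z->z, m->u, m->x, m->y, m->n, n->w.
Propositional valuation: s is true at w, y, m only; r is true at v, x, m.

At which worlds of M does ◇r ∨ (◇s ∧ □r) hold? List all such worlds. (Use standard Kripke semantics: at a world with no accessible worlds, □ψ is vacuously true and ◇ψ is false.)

Let φ = ◇r ∨ (◇s ∧ □r). Evaluate φ at each world:
  u (successors {u}): φ is false.
  v (successors {x, y, m}): φ is true.
  w (successors {u, m}): φ is true.
  x (successors {z}): φ is false.
  y (successors {z, m}): φ is true.
  z (successors {v, z}): φ is true.
  t (successors ∅): φ is false.
  m (successors {u, x, y, n}): φ is true.
  n (successors {w}): φ is false.
For instance, at n:
  At n: ◇r is false, ◇s ∧ □r is false, so ◇r ∨ (◇s ∧ □r) is false.
    At n: ◇r requires r at some successor in {w}.
      At w: r is false.
    So ◇r is false at n.
    At n: ◇s is true, □r is false, so ◇s ∧ □r is false.
      At n: ◇s requires s at some successor in {w}.
        s holds at w, so ◇s is true at n.
      At n: □r requires r at every successor {w}.
        r fails at w, so □r is false at n.
Satisfying worlds: {v, w, y, z, m}

v, w, y, z, m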